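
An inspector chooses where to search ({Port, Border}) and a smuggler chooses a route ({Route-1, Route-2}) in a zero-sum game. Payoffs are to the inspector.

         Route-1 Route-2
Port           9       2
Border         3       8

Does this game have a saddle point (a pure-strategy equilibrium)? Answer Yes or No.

No

Row minima: Port → 2, Border → 3; maximin = 3.
Column maxima: Route-1 → 9, Route-2 → 8; minimax = 8.
3 ≠ 8, so no pure-strategy equilibrium exists.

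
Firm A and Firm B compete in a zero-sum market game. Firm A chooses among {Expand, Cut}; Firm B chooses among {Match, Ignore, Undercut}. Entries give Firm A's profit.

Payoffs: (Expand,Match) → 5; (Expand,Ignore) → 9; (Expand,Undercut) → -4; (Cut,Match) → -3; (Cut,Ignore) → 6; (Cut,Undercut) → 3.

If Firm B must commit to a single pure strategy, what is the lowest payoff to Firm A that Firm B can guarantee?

Column maxima: Match → 5, Ignore → 9, Undercut → 3.
The smallest of these is 3.

3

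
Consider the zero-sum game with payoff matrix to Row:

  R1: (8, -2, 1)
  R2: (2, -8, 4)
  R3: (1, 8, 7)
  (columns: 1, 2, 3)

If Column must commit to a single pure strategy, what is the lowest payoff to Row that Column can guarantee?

Column maxima: 1 → 8, 2 → 8, 3 → 7.
The smallest of these is 7.

7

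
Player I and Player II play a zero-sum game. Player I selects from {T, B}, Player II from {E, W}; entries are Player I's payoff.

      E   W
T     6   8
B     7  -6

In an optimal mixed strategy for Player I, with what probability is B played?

Row minima: T → 6, B → -6; maximin = 6.
Column maxima: E → 7, W → 8; minimax = 7.
6 ≠ 7, so there is no saddle point; optimal play is mixed.
Let Player I play T with probability p. Expected payoff against E: 6p + 7(1−p) = −p + 7; against W: 8p + (-6)(1−p) = 14p − 6.
Setting these equal: −p + 7 = 14p − 6 ⇒ −15p = -13 ⇒ p = 13/15, and the value is (-1)·(13/15) + 7 = 92/15.
For Player II: with q = P(E), equating T's and B's payoffs gives −2q + 8 = 13q − 6 ⇒ q = 14/15.

2/15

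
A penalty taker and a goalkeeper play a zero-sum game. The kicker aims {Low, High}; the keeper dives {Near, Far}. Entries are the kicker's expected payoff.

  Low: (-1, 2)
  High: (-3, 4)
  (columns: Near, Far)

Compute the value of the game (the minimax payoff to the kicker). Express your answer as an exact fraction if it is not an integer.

Row minima: Low → -1, High → -3; maximin = -1.
Column maxima: Near → -1, Far → 4; minimax = -1.
Since maximin = minimax = -1, there is a saddle point and the value is -1.

-1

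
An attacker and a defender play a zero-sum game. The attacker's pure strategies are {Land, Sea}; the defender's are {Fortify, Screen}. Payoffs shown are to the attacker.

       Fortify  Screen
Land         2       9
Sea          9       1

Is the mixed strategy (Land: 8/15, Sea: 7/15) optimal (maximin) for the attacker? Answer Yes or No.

Yes

Against Fortify this mix gives (8/15)·2 + (7/15)·9 = 79/15.
Against Screen this mix gives (8/15)·9 + (7/15)·1 = 79/15.
All of the defender's active replies (Fortify, Screen) yield 79/15, and no column does worse for the attacker. The mix makes the defender indifferent and guarantees 79/15, so it is optimal.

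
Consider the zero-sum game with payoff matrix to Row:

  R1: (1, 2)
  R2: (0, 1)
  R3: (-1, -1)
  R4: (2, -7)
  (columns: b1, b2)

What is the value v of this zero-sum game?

11/10

Row minima: R1 → 1, R2 → 0, R3 → -1, R4 → -7; maximin = 1.
Column maxima: b1 → 2, b2 → 2; minimax = 2.
1 ≠ 2, so there is no saddle point; optimal play is mixed.
R2 is strictly dominated by R1, so Row never plays it.
R3 is strictly dominated by R1, so Row never plays it.
On the remaining 2×2 (R1, R4 vs b1, b2):
Let Row play R1 with probability p. Expected payoff against b1: 1p + 2(1−p) = −p + 2; against b2: 2p + (-7)(1−p) = 9p − 7.
Setting these equal: −p + 2 = 9p − 7 ⇒ −10p = -9 ⇒ p = 9/10, and the value is (-1)·(9/10) + 2 = 11/10.
For Column: with q = P(b1), equating R1's and R4's payoffs gives −q + 2 = 9q − 7 ⇒ q = 9/10.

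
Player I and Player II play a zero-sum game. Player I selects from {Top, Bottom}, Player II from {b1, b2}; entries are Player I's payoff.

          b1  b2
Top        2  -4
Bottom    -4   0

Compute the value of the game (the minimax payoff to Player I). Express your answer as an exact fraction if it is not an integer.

Row minima: Top → -4, Bottom → -4; maximin = -4.
Column maxima: b1 → 2, b2 → 0; minimax = 0.
-4 ≠ 0, so there is no saddle point; optimal play is mixed.
Let Player I play Top with probability p. Expected payoff against b1: 2p + (-4)(1−p) = 6p − 4; against b2: (-4)p + 0(1−p) = −4p.
Setting these equal: 6p − 4 = −4p ⇒ 10p = 4 ⇒ p = 2/5, and the value is (6)·(2/5) − 4 = -8/5.
For Player II: with q = P(b1), equating Top's and Bottom's payoffs gives 6q − 4 = −4q ⇒ q = 2/5.

-8/5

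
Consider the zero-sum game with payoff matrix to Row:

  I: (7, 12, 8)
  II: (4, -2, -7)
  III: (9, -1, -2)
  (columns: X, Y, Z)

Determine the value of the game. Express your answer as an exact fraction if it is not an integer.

43/6

Row minima: I → 7, II → -7, III → -2; maximin = 7.
Column maxima: X → 9, Y → 12, Z → 8; minimax = 8.
7 ≠ 8, so there is no saddle point; optimal play is mixed.
II is strictly dominated by I, so Row never plays it.
Y is strictly dominated by Z (it gives Row strictly more in every row), so Column never plays it.
On the remaining 2×2 (I, III vs X, Z):
Let Row play I with probability p. Expected payoff against X: 7p + 9(1−p) = −2p + 9; against Z: 8p + (-2)(1−p) = 10p − 2.
Setting these equal: −2p + 9 = 10p − 2 ⇒ −12p = -11 ⇒ p = 11/12, and the value is (-2)·(11/12) + 9 = 43/6.
For Column: with q = P(X), equating I's and III's payoffs gives −q + 8 = 11q − 2 ⇒ q = 5/6.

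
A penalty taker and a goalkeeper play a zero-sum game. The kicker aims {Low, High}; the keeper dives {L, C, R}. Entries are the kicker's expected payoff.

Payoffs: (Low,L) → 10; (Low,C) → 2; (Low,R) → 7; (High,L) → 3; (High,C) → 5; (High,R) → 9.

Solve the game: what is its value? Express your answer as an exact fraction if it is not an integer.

22/5

Row minima: Low → 2, High → 3; maximin = 3.
Column maxima: L → 10, C → 5, R → 9; minimax = 5.
3 ≠ 5, so there is no saddle point; optimal play is mixed.
R is strictly dominated by C (it gives the kicker strictly more in every row), so the keeper never plays it.
On the remaining 2×2 (Low, High vs L, C):
Let the kicker play Low with probability p. Expected payoff against L: 10p + 3(1−p) = 7p + 3; against C: 2p + 5(1−p) = −3p + 5.
Setting these equal: 7p + 3 = −3p + 5 ⇒ 10p = 2 ⇒ p = 1/5, and the value is (7)·(1/5) + 3 = 22/5.
For the keeper: with q = P(L), equating Low's and High's payoffs gives 8q + 2 = −2q + 5 ⇒ q = 3/10.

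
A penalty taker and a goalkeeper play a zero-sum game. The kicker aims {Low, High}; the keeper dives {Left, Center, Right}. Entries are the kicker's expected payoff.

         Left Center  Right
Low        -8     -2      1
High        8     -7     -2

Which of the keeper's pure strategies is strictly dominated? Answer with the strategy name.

Right

Center holds the kicker's payoff strictly below Right in every row: -2 < 1, -7 < -2.
So Right is strictly dominated for the keeper.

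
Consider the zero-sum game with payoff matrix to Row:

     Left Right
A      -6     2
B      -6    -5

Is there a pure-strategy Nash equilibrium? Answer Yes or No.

Yes

Row minima: A → -6, B → -6; maximin = -6.
Column maxima: Left → -6, Right → 2; minimax = -6.
maximin = minimax = -6, so a saddle point exists.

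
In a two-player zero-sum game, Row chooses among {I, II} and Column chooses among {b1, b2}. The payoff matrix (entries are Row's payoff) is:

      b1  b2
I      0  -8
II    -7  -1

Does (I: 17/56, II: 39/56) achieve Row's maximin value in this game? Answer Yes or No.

Against b1 this mix gives (17/56)·0 + (39/56)·(-7) = -39/8.
Against b2 this mix gives (17/56)·(-8) + (39/56)·(-1) = -25/8.
Column will play b1, holding Row to -39/8. Shifting weight toward the row that does better against b1 would raise this floor (the equalizing mix achieves -4 against both b1 and b2), so the proposed strategy is not optimal.

No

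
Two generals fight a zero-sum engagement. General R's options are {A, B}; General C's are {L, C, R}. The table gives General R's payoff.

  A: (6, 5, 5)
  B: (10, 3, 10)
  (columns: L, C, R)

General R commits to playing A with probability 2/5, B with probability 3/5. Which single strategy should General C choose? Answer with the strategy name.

C

If General C plays L, General R's expected payoff is (2/5)·6 + (3/5)·10 = 42/5.
If General C plays C, General R's expected payoff is (2/5)·5 + (3/5)·3 = 19/5.
If General C plays R, General R's expected payoff is (2/5)·5 + (3/5)·10 = 8.
General C minimizes General R's payoff; the smallest is 19/5, so the best response is C.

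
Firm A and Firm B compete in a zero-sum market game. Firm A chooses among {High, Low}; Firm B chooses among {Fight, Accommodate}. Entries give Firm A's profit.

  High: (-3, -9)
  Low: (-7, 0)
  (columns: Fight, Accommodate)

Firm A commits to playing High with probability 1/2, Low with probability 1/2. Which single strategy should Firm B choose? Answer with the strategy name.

Fight

If Firm B plays Fight, Firm A's expected payoff is (1/2)·(-3) + (1/2)·(-7) = -5.
If Firm B plays Accommodate, Firm A's expected payoff is (1/2)·(-9) + (1/2)·0 = -9/2.
Firm B minimizes Firm A's payoff; the smallest is -5, so the best response is Fight.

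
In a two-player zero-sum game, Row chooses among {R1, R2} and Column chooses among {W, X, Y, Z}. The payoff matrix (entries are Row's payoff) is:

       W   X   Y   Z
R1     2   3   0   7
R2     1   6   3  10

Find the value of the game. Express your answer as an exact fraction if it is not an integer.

3/2

Row minima: R1 → 0, R2 → 1; maximin = 1.
Column maxima: W → 2, X → 6, Y → 3, Z → 10; minimax = 2.
1 ≠ 2, so there is no saddle point; optimal play is mixed.
X is strictly dominated by W (it gives Row strictly more in every row), so Column never plays it.
Z is strictly dominated by W (it gives Row strictly more in every row), so Column never plays it.
On the remaining 2×2 (R1, R2 vs W, Y):
Let Row play R1 with probability p. Expected payoff against W: 2p + 1(1−p) = p + 1; against Y: 0p + 3(1−p) = −3p + 3.
Setting these equal: p + 1 = −3p + 3 ⇒ 4p = 2 ⇒ p = 1/2, and the value is (1)·(1/2) + 1 = 3/2.
For Column: with q = P(W), equating R1's and R2's payoffs gives 2q = −2q + 3 ⇒ q = 3/4.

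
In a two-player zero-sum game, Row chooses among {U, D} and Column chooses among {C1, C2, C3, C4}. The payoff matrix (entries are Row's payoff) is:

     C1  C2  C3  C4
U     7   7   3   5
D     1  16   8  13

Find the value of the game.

53/11

Row minima: U → 3, D → 1; maximin = 3.
Column maxima: C1 → 7, C2 → 16, C3 → 8, C4 → 13; minimax = 7.
3 ≠ 7, so there is no saddle point; optimal play is mixed.
C2 is strictly dominated by C3 (it gives Row strictly more in every row), so Column never plays it.
C4 is strictly dominated by C3 (it gives Row strictly more in every row), so Column never plays it.
On the remaining 2×2 (U, D vs C1, C3):
Let Row play U with probability p. Expected payoff against C1: 7p + 1(1−p) = 6p + 1; against C3: 3p + 8(1−p) = −5p + 8.
Setting these equal: 6p + 1 = −5p + 8 ⇒ 11p = 7 ⇒ p = 7/11, and the value is (6)·(7/11) + 1 = 53/11.
For Column: with q = P(C1), equating U's and D's payoffs gives 4q + 3 = −7q + 8 ⇒ q = 5/11.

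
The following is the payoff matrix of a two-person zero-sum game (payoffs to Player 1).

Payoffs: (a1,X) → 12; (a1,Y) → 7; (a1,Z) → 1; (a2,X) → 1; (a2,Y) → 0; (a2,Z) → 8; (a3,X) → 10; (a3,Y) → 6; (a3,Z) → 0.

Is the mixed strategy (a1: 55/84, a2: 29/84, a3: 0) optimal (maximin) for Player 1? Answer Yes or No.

No

Against X this mix gives (55/84)·12 + (29/84)·1 = 689/84.
Against Y this mix gives (55/84)·7 + (29/84)·0 = 55/12.
Against Z this mix gives (55/84)·1 + (29/84)·8 = 41/12.
Player 2 will play Z, holding Player 1 to 41/12. Shifting weight toward the row that does better against Z would raise this floor (the equalizing mix achieves 4 against both Z and Y), so the proposed strategy is not optimal.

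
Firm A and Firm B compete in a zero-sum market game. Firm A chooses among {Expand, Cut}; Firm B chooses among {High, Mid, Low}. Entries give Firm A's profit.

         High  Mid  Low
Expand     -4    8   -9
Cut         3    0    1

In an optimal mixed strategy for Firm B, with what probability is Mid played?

Row minima: Expand → -9, Cut → 0; maximin = 0.
Column maxima: High → 3, Mid → 8, Low → 1; minimax = 1.
0 ≠ 1, so there is no saddle point; optimal play is mixed.
High is strictly dominated by Low (it gives Firm A strictly more in every row), so Firm B never plays it.
On the remaining 2×2 (Expand, Cut vs Mid, Low):
Let Firm A play Expand with probability p. Expected payoff against Mid: 8p + 0(1−p) = 8p; against Low: (-9)p + 1(1−p) = −10p + 1.
Setting these equal: 8p = −10p + 1 ⇒ 18p = 1 ⇒ p = 1/18, and the value is (8)·(1/18) = 4/9.
For Firm B: with q = P(Mid), equating Expand's and Cut's payoffs gives 17q − 9 = −q + 1 ⇒ q = 5/9.

5/9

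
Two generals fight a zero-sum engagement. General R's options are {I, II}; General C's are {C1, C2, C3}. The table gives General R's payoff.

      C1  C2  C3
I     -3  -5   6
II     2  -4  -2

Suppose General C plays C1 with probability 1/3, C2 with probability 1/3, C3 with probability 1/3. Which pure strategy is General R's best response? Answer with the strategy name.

I

Expected payoff of I: (1/3)·(-3) + (1/3)·(-5) + (1/3)·6 = -2/3.
Expected payoff of II: (1/3)·2 + (1/3)·(-4) + (1/3)·(-2) = -4/3.
The largest is -2/3, so General R's best response is I.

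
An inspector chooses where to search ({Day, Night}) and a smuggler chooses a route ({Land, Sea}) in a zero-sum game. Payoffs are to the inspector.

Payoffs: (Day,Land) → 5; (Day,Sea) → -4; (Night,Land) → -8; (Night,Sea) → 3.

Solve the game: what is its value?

-17/20

Row minima: Day → -4, Night → -8; maximin = -4.
Column maxima: Land → 5, Sea → 3; minimax = 3.
-4 ≠ 3, so there is no saddle point; optimal play is mixed.
Let the inspector play Day with probability p. Expected payoff against Land: 5p + (-8)(1−p) = 13p − 8; against Sea: (-4)p + 3(1−p) = −7p + 3.
Setting these equal: 13p − 8 = −7p + 3 ⇒ 20p = 11 ⇒ p = 11/20, and the value is (13)·(11/20) − 8 = -17/20.
For the smuggler: with q = P(Land), equating Day's and Night's payoffs gives 9q − 4 = −11q + 3 ⇒ q = 7/20.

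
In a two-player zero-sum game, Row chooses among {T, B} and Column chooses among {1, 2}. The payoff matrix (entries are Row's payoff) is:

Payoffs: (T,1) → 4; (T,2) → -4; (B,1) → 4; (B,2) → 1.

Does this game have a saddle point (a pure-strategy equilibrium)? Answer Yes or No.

Yes

Row minima: T → -4, B → 1; maximin = 1.
Column maxima: 1 → 4, 2 → 1; minimax = 1.
maximin = minimax = 1, so a saddle point exists.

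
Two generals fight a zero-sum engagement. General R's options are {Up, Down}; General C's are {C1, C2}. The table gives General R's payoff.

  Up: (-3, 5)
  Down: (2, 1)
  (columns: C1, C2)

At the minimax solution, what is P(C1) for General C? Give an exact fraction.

Row minima: Up → -3, Down → 1; maximin = 1.
Column maxima: C1 → 2, C2 → 5; minimax = 2.
1 ≠ 2, so there is no saddle point; optimal play is mixed.
Let General R play Up with probability p. Expected payoff against C1: (-3)p + 2(1−p) = −5p + 2; against C2: 5p + 1(1−p) = 4p + 1.
Setting these equal: −5p + 2 = 4p + 1 ⇒ −9p = -1 ⇒ p = 1/9, and the value is (-5)·(1/9) + 2 = 13/9.
For General C: with q = P(C1), equating Up's and Down's payoffs gives −8q + 5 = q + 1 ⇒ q = 4/9.

4/9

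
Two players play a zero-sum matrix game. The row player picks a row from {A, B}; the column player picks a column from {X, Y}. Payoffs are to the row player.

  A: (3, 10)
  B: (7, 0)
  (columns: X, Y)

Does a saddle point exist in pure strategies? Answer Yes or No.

No

Row minima: A → 3, B → 0; maximin = 3.
Column maxima: X → 7, Y → 10; minimax = 7.
3 ≠ 7, so no pure-strategy equilibrium exists.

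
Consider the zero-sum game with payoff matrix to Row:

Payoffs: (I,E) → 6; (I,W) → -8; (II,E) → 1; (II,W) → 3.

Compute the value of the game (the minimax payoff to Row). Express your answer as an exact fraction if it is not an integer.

13/8

Row minima: I → -8, II → 1; maximin = 1.
Column maxima: E → 6, W → 3; minimax = 3.
1 ≠ 3, so there is no saddle point; optimal play is mixed.
Let Row play I with probability p. Expected payoff against E: 6p + 1(1−p) = 5p + 1; against W: (-8)p + 3(1−p) = −11p + 3.
Setting these equal: 5p + 1 = −11p + 3 ⇒ 16p = 2 ⇒ p = 1/8, and the value is (5)·(1/8) + 1 = 13/8.
For Column: with q = P(E), equating I's and II's payoffs gives 14q − 8 = −2q + 3 ⇒ q = 11/16.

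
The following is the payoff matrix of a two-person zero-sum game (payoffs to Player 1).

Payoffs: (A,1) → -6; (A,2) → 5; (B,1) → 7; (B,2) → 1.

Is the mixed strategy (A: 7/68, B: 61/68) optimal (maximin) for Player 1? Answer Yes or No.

Against 1 this mix gives (7/68)·(-6) + (61/68)·7 = 385/68.
Against 2 this mix gives (7/68)·5 + (61/68)·1 = 24/17.
Player 2 will play 2, holding Player 1 to 24/17. Shifting weight toward the row that does better against 2 would raise this floor (the equalizing mix achieves 41/17 against both 2 and 1), so the proposed strategy is not optimal.

No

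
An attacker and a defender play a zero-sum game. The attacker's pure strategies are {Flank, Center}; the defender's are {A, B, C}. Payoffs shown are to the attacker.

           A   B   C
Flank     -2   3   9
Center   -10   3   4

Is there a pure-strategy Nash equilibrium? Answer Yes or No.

Yes

Row minima: Flank → -2, Center → -10; maximin = -2.
Column maxima: A → -2, B → 3, C → 9; minimax = -2.
maximin = minimax = -2, so a saddle point exists.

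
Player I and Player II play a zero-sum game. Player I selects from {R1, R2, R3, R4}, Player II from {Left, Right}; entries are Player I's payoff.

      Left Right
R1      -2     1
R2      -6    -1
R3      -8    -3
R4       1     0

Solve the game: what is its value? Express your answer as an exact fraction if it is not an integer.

Row minima: R1 → -2, R2 → -6, R3 → -8, R4 → 0; maximin = 0.
Column maxima: Left → 1, Right → 1; minimax = 1.
0 ≠ 1, so there is no saddle point; optimal play is mixed.
R2 is strictly dominated by R1, so Player I never plays it.
R3 is strictly dominated by R1, so Player I never plays it.
On the remaining 2×2 (R1, R4 vs Left, Right):
Let Player I play R1 with probability p. Expected payoff against Left: (-2)p + 1(1−p) = −3p + 1; against Right: 1p + 0(1−p) = p.
Setting these equal: −3p + 1 = p ⇒ −4p = -1 ⇒ p = 1/4, and the value is (-3)·(1/4) + 1 = 1/4.
For Player II: with q = P(Left), equating R1's and R4's payoffs gives −3q + 1 = q ⇒ q = 1/4.

1/4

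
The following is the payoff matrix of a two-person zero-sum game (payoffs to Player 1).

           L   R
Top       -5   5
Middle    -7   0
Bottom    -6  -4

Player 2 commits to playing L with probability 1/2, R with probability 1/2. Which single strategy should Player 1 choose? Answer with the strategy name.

Top

Expected payoff of Top: (1/2)·(-5) + (1/2)·5 = 0.
Expected payoff of Middle: (1/2)·(-7) + (1/2)·0 = -7/2.
Expected payoff of Bottom: (1/2)·(-6) + (1/2)·(-4) = -5.
The largest is 0, so Player 1's best response is Top.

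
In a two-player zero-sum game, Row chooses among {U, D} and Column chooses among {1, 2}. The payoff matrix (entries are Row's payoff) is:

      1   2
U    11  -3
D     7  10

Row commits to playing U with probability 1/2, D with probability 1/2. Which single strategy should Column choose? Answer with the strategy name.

2

If Column plays 1, Row's expected payoff is (1/2)·11 + (1/2)·7 = 9.
If Column plays 2, Row's expected payoff is (1/2)·(-3) + (1/2)·10 = 7/2.
Column minimizes Row's payoff; the smallest is 7/2, so the best response is 2.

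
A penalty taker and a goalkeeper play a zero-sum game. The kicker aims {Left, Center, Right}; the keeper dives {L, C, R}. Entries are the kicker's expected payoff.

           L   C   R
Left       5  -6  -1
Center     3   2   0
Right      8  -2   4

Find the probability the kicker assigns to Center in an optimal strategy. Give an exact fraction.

Row minima: Left → -6, Center → 0, Right → -2; maximin = 0.
Column maxima: L → 8, C → 2, R → 4; minimax = 2.
0 ≠ 2, so there is no saddle point; optimal play is mixed.
Left is strictly dominated by Right, so the kicker never plays it.
L is strictly dominated by C (it gives the kicker strictly more in every row), so the keeper never plays it.
On the remaining 2×2 (Center, Right vs C, R):
Let the kicker play Center with probability p. Expected payoff against C: 2p + (-2)(1−p) = 4p − 2; against R: 0p + 4(1−p) = −4p + 4.
Setting these equal: 4p − 2 = −4p + 4 ⇒ 8p = 6 ⇒ p = 3/4, and the value is (4)·(3/4) − 2 = 1.
For the keeper: with q = P(C), equating Center's and Right's payoffs gives 2q = −6q + 4 ⇒ q = 1/2.

3/4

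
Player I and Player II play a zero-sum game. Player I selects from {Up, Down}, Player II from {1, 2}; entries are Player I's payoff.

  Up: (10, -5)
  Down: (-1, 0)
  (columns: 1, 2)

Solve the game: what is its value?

-5/16

Row minima: Up → -5, Down → -1; maximin = -1.
Column maxima: 1 → 10, 2 → 0; minimax = 0.
-1 ≠ 0, so there is no saddle point; optimal play is mixed.
Let Player I play Up with probability p. Expected payoff against 1: 10p + (-1)(1−p) = 11p − 1; against 2: (-5)p + 0(1−p) = −5p.
Setting these equal: 11p − 1 = −5p ⇒ 16p = 1 ⇒ p = 1/16, and the value is (11)·(1/16) − 1 = -5/16.
For Player II: with q = P(1), equating Up's and Down's payoffs gives 15q − 5 = −q ⇒ q = 5/16.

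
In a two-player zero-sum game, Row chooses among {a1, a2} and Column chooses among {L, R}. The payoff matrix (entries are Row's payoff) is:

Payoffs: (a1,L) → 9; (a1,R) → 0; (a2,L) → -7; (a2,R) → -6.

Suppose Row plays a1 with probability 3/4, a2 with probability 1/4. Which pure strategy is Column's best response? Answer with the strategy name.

If Column plays L, Row's expected payoff is (3/4)·9 + (1/4)·(-7) = 5.
If Column plays R, Row's expected payoff is (3/4)·0 + (1/4)·(-6) = -3/2.
Column minimizes Row's payoff; the smallest is -3/2, so the best response is R.

R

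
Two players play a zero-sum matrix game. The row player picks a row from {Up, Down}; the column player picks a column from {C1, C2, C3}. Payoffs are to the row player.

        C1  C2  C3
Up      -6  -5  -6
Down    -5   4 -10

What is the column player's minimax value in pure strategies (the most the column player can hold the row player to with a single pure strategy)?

Column maxima: C1 → -5, C2 → 4, C3 → -6.
The smallest of these is -6.

-6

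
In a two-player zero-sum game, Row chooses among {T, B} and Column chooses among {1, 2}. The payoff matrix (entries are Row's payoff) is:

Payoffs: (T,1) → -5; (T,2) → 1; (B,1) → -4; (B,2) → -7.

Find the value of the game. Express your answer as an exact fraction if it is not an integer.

Row minima: T → -5, B → -7; maximin = -5.
Column maxima: 1 → -4, 2 → 1; minimax = -4.
-5 ≠ -4, so there is no saddle point; optimal play is mixed.
Let Row play T with probability p. Expected payoff against 1: (-5)p + (-4)(1−p) = −p − 4; against 2: 1p + (-7)(1−p) = 8p − 7.
Setting these equal: −p − 4 = 8p − 7 ⇒ −9p = -3 ⇒ p = 1/3, and the value is (-1)·(1/3) − 4 = -13/3.
For Column: with q = P(1), equating T's and B's payoffs gives −6q + 1 = 3q − 7 ⇒ q = 8/9.

-13/3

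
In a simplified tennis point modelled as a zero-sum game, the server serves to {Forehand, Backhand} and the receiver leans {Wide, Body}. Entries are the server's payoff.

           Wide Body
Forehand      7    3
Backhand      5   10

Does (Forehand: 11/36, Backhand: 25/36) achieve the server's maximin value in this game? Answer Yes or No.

No

Against Wide this mix gives (11/36)·7 + (25/36)·5 = 101/18.
Against Body this mix gives (11/36)·3 + (25/36)·10 = 283/36.
The receiver will play Wide, holding the server to 101/18. Shifting weight toward the row that does better against Wide would raise this floor (the equalizing mix achieves 55/9 against both Wide and Body), so the proposed strategy is not optimal.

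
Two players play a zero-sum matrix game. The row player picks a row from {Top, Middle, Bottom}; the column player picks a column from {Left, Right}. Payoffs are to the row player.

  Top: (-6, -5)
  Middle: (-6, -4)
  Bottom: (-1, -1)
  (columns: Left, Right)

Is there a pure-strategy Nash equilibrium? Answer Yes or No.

Yes

Row minima: Top → -6, Middle → -6, Bottom → -1; maximin = -1.
Column maxima: Left → -1, Right → -1; minimax = -1.
maximin = minimax = -1, so a saddle point exists.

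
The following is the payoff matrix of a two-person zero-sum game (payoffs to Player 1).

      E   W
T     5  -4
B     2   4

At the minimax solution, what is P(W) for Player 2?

3/11

Row minima: T → -4, B → 2; maximin = 2.
Column maxima: E → 5, W → 4; minimax = 4.
2 ≠ 4, so there is no saddle point; optimal play is mixed.
Let Player 1 play T with probability p. Expected payoff against E: 5p + 2(1−p) = 3p + 2; against W: (-4)p + 4(1−p) = −8p + 4.
Setting these equal: 3p + 2 = −8p + 4 ⇒ 11p = 2 ⇒ p = 2/11, and the value is (3)·(2/11) + 2 = 28/11.
For Player 2: with q = P(E), equating T's and B's payoffs gives 9q − 4 = −2q + 4 ⇒ q = 8/11.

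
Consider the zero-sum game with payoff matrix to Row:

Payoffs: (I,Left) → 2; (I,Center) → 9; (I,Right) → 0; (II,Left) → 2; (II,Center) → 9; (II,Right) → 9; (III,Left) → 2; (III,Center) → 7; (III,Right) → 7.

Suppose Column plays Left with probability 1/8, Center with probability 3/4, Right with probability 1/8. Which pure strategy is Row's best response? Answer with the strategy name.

Expected payoff of I: (1/8)·2 + (3/4)·9 + (1/8)·0 = 7.
Expected payoff of II: (1/8)·2 + (3/4)·9 + (1/8)·9 = 65/8.
Expected payoff of III: (1/8)·2 + (3/4)·7 + (1/8)·7 = 51/8.
The largest is 65/8, so Row's best response is II.

II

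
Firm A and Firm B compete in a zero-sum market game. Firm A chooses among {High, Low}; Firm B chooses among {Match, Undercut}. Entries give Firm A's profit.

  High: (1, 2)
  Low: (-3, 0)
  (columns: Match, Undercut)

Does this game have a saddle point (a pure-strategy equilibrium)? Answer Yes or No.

Yes

Row minima: High → 1, Low → -3; maximin = 1.
Column maxima: Match → 1, Undercut → 2; minimax = 1.
maximin = minimax = 1, so a saddle point exists.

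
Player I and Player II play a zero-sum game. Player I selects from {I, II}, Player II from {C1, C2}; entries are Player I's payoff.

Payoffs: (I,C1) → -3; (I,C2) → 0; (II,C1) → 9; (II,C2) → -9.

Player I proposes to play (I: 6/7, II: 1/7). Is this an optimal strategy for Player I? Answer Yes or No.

Against C1 this mix gives (6/7)·(-3) + (1/7)·9 = -9/7.
Against C2 this mix gives (6/7)·0 + (1/7)·(-9) = -9/7.
All of Player II's active replies (C1, C2) yield -9/7, and no column does worse for Player I. The mix makes Player II indifferent and guarantees -9/7, so it is optimal.

Yes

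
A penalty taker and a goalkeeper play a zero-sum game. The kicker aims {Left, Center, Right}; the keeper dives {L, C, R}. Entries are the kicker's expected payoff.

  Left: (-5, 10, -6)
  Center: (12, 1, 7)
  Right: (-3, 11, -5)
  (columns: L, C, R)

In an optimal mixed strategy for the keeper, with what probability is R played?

Row minima: Left → -6, Center → 1, Right → -5; maximin = 1.
Column maxima: L → 12, C → 11, R → 7; minimax = 7.
1 ≠ 7, so there is no saddle point; optimal play is mixed.
Left is strictly dominated by Right, so the kicker never plays it.
L is strictly dominated by R (it gives the kicker strictly more in every row), so the keeper never plays it.
On the remaining 2×2 (Center, Right vs C, R):
Let the kicker play Center with probability p. Expected payoff against C: 1p + 11(1−p) = −10p + 11; against R: 7p + (-5)(1−p) = 12p − 5.
Setting these equal: −10p + 11 = 12p − 5 ⇒ −22p = -16 ⇒ p = 8/11, and the value is (-10)·(8/11) + 11 = 41/11.
For the keeper: with q = P(C), equating Center's and Right's payoffs gives −6q + 7 = 16q − 5 ⇒ q = 6/11.

5/11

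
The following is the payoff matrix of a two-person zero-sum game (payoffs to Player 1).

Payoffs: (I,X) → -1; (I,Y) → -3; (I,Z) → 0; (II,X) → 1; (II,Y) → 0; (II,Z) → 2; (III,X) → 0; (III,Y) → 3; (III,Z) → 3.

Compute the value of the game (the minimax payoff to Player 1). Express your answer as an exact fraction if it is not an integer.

Row minima: I → -3, II → 0, III → 0; maximin = 0.
Column maxima: X → 1, Y → 3, Z → 3; minimax = 1.
0 ≠ 1, so there is no saddle point; optimal play is mixed.
I is strictly dominated by II, so Player 1 never plays it.
Z is strictly dominated by X (it gives Player 1 strictly more in every row), so Player 2 never plays it.
On the remaining 2×2 (II, III vs X, Y):
Let Player 1 play II with probability p. Expected payoff against X: 1p + 0(1−p) = p; against Y: 0p + 3(1−p) = −3p + 3.
Setting these equal: p = −3p + 3 ⇒ 4p = 3 ⇒ p = 3/4, and the value is (1)·(3/4) = 3/4.
For Player 2: with q = P(X), equating II's and III's payoffs gives q = −3q + 3 ⇒ q = 3/4.

3/4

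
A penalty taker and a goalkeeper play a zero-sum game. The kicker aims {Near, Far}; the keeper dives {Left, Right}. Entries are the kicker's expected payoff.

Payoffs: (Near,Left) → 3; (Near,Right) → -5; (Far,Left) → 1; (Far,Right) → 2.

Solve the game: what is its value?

Row minima: Near → -5, Far → 1; maximin = 1.
Column maxima: Left → 3, Right → 2; minimax = 2.
1 ≠ 2, so there is no saddle point; optimal play is mixed.
Let the kicker play Near with probability p. Expected payoff against Left: 3p + 1(1−p) = 2p + 1; against Right: (-5)p + 2(1−p) = −7p + 2.
Setting these equal: 2p + 1 = −7p + 2 ⇒ 9p = 1 ⇒ p = 1/9, and the value is (2)·(1/9) + 1 = 11/9.
For the keeper: with q = P(Left), equating Near's and Far's payoffs gives 8q − 5 = −q + 2 ⇒ q = 7/9.

11/9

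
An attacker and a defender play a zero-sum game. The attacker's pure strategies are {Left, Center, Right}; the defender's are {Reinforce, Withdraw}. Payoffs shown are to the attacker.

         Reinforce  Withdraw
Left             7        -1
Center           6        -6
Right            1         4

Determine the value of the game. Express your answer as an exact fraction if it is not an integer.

Row minima: Left → -1, Center → -6, Right → 1; maximin = 1.
Column maxima: Reinforce → 7, Withdraw → 4; minimax = 4.
1 ≠ 4, so there is no saddle point; optimal play is mixed.
Center is strictly dominated by Left, so the attacker never plays it.
On the remaining 2×2 (Left, Right vs Reinforce, Withdraw):
Let the attacker play Left with probability p. Expected payoff against Reinforce: 7p + 1(1−p) = 6p + 1; against Withdraw: (-1)p + 4(1−p) = −5p + 4.
Setting these equal: 6p + 1 = −5p + 4 ⇒ 11p = 3 ⇒ p = 3/11, and the value is (6)·(3/11) + 1 = 29/11.
For the defender: with q = P(Reinforce), equating Left's and Right's payoffs gives 8q − 1 = −3q + 4 ⇒ q = 5/11.

29/11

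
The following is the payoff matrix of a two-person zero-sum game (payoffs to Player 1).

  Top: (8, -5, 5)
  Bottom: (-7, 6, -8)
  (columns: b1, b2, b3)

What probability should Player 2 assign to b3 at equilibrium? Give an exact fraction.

Row minima: Top → -5, Bottom → -8; maximin = -5.
Column maxima: b1 → 8, b2 → 6, b3 → 5; minimax = 5.
-5 ≠ 5, so there is no saddle point; optimal play is mixed.
b1 is strictly dominated by b3 (it gives Player 1 strictly more in every row), so Player 2 never plays it.
On the remaining 2×2 (Top, Bottom vs b2, b3):
Let Player 1 play Top with probability p. Expected payoff against b2: (-5)p + 6(1−p) = −11p + 6; against b3: 5p + (-8)(1−p) = 13p − 8.
Setting these equal: −11p + 6 = 13p − 8 ⇒ −24p = -14 ⇒ p = 7/12, and the value is (-11)·(7/12) + 6 = -5/12.
For Player 2: with q = P(b2), equating Top's and Bottom's payoffs gives −10q + 5 = 14q − 8 ⇒ q = 13/24.

11/24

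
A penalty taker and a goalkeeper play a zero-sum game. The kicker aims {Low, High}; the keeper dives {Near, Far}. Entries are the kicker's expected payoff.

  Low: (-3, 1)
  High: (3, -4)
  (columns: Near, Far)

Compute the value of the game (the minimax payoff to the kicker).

-9/11

Row minima: Low → -3, High → -4; maximin = -3.
Column maxima: Near → 3, Far → 1; minimax = 1.
-3 ≠ 1, so there is no saddle point; optimal play is mixed.
Let the kicker play Low with probability p. Expected payoff against Near: (-3)p + 3(1−p) = −6p + 3; against Far: 1p + (-4)(1−p) = 5p − 4.
Setting these equal: −6p + 3 = 5p − 4 ⇒ −11p = -7 ⇒ p = 7/11, and the value is (-6)·(7/11) + 3 = -9/11.
For the keeper: with q = P(Near), equating Low's and High's payoffs gives −4q + 1 = 7q − 4 ⇒ q = 5/11.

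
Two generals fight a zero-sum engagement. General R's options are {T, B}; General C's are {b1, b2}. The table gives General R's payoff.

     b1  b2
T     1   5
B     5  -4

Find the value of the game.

Row minima: T → 1, B → -4; maximin = 1.
Column maxima: b1 → 5, b2 → 5; minimax = 5.
1 ≠ 5, so there is no saddle point; optimal play is mixed.
Let General R play T with probability p. Expected payoff against b1: 1p + 5(1−p) = −4p + 5; against b2: 5p + (-4)(1−p) = 9p − 4.
Setting these equal: −4p + 5 = 9p − 4 ⇒ −13p = -9 ⇒ p = 9/13, and the value is (-4)·(9/13) + 5 = 29/13.
For General C: with q = P(b1), equating T's and B's payoffs gives −4q + 5 = 9q − 4 ⇒ q = 9/13.

29/13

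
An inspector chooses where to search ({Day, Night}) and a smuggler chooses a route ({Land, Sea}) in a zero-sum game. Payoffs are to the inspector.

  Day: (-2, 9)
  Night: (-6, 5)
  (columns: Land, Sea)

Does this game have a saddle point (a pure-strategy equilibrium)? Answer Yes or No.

Row minima: Day → -2, Night → -6; maximin = -2.
Column maxima: Land → -2, Sea → 9; minimax = -2.
maximin = minimax = -2, so a saddle point exists.

Yes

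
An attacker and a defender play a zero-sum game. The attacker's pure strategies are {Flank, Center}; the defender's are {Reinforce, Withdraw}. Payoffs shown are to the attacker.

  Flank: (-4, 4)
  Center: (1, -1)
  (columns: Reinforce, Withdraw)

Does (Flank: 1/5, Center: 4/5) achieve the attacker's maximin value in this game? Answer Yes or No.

Yes

Against Reinforce this mix gives (1/5)·(-4) + (4/5)·1 = 0.
Against Withdraw this mix gives (1/5)·4 + (4/5)·(-1) = 0.
All of the defender's active replies (Reinforce, Withdraw) yield 0, and no column does worse for the attacker. The mix makes the defender indifferent and guarantees 0, so it is optimal.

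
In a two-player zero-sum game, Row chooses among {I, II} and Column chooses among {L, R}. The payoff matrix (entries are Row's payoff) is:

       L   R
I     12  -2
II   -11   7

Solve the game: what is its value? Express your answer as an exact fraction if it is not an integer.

Row minima: I → -2, II → -11; maximin = -2.
Column maxima: L → 12, R → 7; minimax = 7.
-2 ≠ 7, so there is no saddle point; optimal play is mixed.
Let Row play I with probability p. Expected payoff against L: 12p + (-11)(1−p) = 23p − 11; against R: (-2)p + 7(1−p) = −9p + 7.
Setting these equal: 23p − 11 = −9p + 7 ⇒ 32p = 18 ⇒ p = 9/16, and the value is (23)·(9/16) − 11 = 31/16.
For Column: with q = P(L), equating I's and II's payoffs gives 14q − 2 = −18q + 7 ⇒ q = 9/32.

31/16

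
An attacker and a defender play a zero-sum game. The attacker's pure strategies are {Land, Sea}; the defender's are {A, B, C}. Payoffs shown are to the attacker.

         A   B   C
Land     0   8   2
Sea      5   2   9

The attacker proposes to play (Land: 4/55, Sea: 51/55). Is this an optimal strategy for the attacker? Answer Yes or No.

No

Against A this mix gives (4/55)·0 + (51/55)·5 = 51/11.
Against B this mix gives (4/55)·8 + (51/55)·2 = 134/55.
Against C this mix gives (4/55)·2 + (51/55)·9 = 467/55.
The defender will play B, holding the attacker to 134/55. Shifting weight toward the row that does better against B would raise this floor (the equalizing mix achieves 40/11 against both B and A), so the proposed strategy is not optimal.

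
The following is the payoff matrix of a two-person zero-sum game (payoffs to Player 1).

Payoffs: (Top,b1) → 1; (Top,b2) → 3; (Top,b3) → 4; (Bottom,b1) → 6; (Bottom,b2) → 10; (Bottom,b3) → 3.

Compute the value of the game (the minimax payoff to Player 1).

Row minima: Top → 1, Bottom → 3; maximin = 3.
Column maxima: b1 → 6, b2 → 10, b3 → 4; minimax = 4.
3 ≠ 4, so there is no saddle point; optimal play is mixed.
b2 is strictly dominated by b1 (it gives Player 1 strictly more in every row), so Player 2 never plays it.
On the remaining 2×2 (Top, Bottom vs b1, b3):
Let Player 1 play Top with probability p. Expected payoff against b1: 1p + 6(1−p) = −5p + 6; against b3: 4p + 3(1−p) = p + 3.
Setting these equal: −5p + 6 = p + 3 ⇒ −6p = -3 ⇒ p = 1/2, and the value is (-5)·(1/2) + 6 = 7/2.
For Player 2: with q = P(b1), equating Top's and Bottom's payoffs gives −3q + 4 = 3q + 3 ⇒ q = 1/6.

7/2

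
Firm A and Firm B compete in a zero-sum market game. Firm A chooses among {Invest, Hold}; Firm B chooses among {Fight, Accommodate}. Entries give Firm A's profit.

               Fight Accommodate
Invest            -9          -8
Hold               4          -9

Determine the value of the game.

-113/14

Row minima: Invest → -9, Hold → -9; maximin = -9.
Column maxima: Fight → 4, Accommodate → -8; minimax = -8.
-9 ≠ -8, so there is no saddle point; optimal play is mixed.
Let Firm A play Invest with probability p. Expected payoff against Fight: (-9)p + 4(1−p) = −13p + 4; against Accommodate: (-8)p + (-9)(1−p) = p − 9.
Setting these equal: −13p + 4 = p − 9 ⇒ −14p = -13 ⇒ p = 13/14, and the value is (-13)·(13/14) + 4 = -113/14.
For Firm B: with q = P(Fight), equating Invest's and Hold's payoffs gives −q − 8 = 13q − 9 ⇒ q = 1/14.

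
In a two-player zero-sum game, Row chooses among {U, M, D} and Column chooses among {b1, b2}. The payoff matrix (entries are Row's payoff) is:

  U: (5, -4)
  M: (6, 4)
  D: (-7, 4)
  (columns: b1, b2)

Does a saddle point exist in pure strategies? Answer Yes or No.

Row minima: U → -4, M → 4, D → -7; maximin = 4.
Column maxima: b1 → 6, b2 → 4; minimax = 4.
maximin = minimax = 4, so a saddle point exists.

Yes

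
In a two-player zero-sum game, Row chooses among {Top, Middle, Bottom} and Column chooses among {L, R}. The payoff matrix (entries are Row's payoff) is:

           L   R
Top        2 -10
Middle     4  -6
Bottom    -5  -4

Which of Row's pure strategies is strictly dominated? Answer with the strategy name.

Middle gives a strictly higher payoff than Top against every column: 4 > 2, -6 > -10.
So Top is strictly dominated and Row never plays it.

Top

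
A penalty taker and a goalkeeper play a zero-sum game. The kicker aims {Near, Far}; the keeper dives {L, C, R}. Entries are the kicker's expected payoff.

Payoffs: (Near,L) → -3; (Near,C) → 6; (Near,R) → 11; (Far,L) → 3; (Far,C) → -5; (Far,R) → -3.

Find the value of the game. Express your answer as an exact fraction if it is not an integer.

Row minima: Near → -3, Far → -5; maximin = -3.
Column maxima: L → 3, C → 6, R → 11; minimax = 3.
-3 ≠ 3, so there is no saddle point; optimal play is mixed.
R is strictly dominated by C (it gives the kicker strictly more in every row), so the keeper never plays it.
On the remaining 2×2 (Near, Far vs L, C):
Let the kicker play Near with probability p. Expected payoff against L: (-3)p + 3(1−p) = −6p + 3; against C: 6p + (-5)(1−p) = 11p − 5.
Setting these equal: −6p + 3 = 11p − 5 ⇒ −17p = -8 ⇒ p = 8/17, and the value is (-6)·(8/17) + 3 = 3/17.
For the keeper: with q = P(L), equating Near's and Far's payoffs gives −9q + 6 = 8q − 5 ⇒ q = 11/17.

3/17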